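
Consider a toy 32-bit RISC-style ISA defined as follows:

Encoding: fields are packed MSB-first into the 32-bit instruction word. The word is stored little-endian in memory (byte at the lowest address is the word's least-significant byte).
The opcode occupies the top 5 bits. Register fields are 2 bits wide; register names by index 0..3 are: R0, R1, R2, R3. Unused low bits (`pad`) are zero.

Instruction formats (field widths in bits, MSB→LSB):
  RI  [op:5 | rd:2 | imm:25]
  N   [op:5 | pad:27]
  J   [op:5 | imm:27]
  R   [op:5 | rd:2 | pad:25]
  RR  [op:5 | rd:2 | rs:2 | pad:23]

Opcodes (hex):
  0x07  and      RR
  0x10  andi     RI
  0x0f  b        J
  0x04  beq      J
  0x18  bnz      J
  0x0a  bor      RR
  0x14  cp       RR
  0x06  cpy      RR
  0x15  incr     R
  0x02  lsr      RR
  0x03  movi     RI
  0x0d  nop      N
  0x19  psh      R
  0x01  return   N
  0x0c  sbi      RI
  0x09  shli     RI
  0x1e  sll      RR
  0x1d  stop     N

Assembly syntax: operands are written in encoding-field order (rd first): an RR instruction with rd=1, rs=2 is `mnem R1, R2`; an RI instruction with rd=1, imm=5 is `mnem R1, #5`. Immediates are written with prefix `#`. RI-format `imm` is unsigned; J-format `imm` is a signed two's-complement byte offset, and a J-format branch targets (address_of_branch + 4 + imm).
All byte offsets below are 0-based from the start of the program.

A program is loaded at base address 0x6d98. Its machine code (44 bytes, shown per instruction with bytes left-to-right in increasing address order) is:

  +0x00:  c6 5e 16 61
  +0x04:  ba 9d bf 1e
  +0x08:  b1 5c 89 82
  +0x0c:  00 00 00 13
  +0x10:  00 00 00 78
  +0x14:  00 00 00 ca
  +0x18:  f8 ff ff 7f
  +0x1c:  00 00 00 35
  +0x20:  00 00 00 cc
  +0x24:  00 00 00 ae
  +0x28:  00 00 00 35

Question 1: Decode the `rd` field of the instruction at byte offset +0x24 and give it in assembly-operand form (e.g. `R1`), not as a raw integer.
+0x24: 00 00 00 ae ⇒ word 0xae000000 (little)
  op=0xae000000>>27=0x15 ⇒ incr (R)
  [26:25] rd=3 = R3

R3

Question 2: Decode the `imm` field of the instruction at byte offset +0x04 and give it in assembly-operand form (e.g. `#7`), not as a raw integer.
#12557754

off 0x04: read ba 9d bf 1e as little → 0x1ebf9dba
  top 5b → 0x3 → movi [RI]
  rd@[26:25]=0x3 ⇒ R3
  imm@[24:0]=0xbf9dba ⇒ #12557754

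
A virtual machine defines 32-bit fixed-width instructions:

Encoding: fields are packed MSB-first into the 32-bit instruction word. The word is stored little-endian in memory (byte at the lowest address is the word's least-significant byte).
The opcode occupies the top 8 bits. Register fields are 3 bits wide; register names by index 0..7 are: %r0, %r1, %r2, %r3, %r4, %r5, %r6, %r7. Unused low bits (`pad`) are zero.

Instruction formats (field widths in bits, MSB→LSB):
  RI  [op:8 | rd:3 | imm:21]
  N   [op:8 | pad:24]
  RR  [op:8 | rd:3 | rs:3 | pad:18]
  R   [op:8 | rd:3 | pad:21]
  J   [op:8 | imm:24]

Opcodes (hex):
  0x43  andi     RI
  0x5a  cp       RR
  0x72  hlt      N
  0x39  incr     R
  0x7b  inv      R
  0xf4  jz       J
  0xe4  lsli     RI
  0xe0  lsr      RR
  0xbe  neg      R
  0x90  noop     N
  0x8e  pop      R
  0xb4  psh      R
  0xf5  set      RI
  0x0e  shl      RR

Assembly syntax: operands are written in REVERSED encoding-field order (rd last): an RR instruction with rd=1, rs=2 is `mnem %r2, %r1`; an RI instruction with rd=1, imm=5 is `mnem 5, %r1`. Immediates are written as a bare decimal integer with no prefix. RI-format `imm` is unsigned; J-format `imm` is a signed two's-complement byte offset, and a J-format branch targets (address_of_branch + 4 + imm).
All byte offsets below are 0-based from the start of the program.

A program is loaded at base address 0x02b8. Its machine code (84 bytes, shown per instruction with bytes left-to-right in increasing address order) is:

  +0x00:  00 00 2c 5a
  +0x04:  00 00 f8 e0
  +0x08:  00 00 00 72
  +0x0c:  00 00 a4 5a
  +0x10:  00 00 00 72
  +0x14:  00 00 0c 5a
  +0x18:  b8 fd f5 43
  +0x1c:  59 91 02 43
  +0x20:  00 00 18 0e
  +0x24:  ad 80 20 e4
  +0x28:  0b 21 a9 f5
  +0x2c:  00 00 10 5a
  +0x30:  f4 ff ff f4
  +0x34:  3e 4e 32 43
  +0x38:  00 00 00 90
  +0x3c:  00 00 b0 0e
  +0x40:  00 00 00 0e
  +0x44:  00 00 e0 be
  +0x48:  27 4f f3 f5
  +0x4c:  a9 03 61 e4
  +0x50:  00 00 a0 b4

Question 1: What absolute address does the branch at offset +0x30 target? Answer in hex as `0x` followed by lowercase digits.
0x02e0

[30] f4 ff ff f4 → 0xf4fffff4
  top 8b → 0xf4 → jz [J]
  [23:0] imm=16777204 (s24→-12) = -12
  target = base 0x02b8 + off 0x30 + 4 + imm -12 = 0x02e0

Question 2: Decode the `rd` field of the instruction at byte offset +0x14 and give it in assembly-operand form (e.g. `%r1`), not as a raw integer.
%r0

[14] 00 00 0c 5a → 0x5a0c0000
  top 8b → 0x5a → cp [RR]
  rd: (w>>21)&0x7=0x0 → %r0
  rs: (w>>18)&0x7=0x3 → %r3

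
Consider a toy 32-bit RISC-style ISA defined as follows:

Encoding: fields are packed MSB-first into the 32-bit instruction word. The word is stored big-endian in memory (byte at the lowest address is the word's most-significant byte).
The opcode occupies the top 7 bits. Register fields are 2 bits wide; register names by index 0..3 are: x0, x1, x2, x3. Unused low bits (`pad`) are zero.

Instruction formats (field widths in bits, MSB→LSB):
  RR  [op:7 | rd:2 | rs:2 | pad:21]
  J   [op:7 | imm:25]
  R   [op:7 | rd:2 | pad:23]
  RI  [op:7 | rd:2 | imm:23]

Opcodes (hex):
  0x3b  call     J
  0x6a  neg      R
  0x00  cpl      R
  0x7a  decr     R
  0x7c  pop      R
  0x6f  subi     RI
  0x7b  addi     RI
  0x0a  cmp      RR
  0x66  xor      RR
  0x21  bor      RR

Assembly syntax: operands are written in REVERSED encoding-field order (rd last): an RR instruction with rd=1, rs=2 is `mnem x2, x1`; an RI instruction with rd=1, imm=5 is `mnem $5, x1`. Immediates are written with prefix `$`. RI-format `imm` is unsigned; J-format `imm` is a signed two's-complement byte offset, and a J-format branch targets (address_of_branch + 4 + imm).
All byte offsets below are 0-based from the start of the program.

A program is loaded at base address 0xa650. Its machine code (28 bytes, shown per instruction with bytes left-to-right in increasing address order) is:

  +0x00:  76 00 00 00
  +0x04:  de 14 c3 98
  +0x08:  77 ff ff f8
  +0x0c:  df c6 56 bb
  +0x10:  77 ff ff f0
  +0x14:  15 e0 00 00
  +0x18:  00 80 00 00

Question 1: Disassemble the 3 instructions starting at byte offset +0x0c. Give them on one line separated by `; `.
[0c] df c6 56 bb → 0xdfc656bb
  top 7b → 0x6f → subi [RI]
  [24:23] rd=3 = x3
  [22:0] imm=4609723 = $4609723
[10] 77 ff ff f0 → 0x77fffff0
  top 7b → 0x3b → call [J]
  [24:0] imm=33554416 (s25→-16) = $-16
[14] 15 e0 00 00 → 0x15e00000
  top 7b → 0xa → cmp [RR]
  [24:23] rd=3 = x3
  [22:21] rs=3 = x3

subi $4609723, x3; call $-16; cmp x3, x3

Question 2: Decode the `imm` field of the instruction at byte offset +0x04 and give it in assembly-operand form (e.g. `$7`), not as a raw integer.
+0x04: de 14 c3 98 ⇒ word 0xde14c398 (big)
  op=0xde14c398>>25=0x6f ⇒ subi (RI)
  [24:23] rd=0 = x0
  [22:0] imm=1360792 = $1360792

$1360792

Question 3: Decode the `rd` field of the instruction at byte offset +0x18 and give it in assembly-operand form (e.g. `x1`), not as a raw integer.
x1

[18] 00 80 00 00 → 0x00800000
  top 7b → 0x0 → cpl [R]
  rd@[24:23]=0x1 ⇒ x1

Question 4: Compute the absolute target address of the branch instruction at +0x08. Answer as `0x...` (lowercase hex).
[08] 77 ff ff f8 → 0x77fffff8
  op=0x77fffff8>>25=0x3b ⇒ call (J)
  [24:0] imm=33554424 (s25→-8) = $-8
  target = base 0xa650 + off 0x08 + 4 + imm -8 = 0xa654

0xa654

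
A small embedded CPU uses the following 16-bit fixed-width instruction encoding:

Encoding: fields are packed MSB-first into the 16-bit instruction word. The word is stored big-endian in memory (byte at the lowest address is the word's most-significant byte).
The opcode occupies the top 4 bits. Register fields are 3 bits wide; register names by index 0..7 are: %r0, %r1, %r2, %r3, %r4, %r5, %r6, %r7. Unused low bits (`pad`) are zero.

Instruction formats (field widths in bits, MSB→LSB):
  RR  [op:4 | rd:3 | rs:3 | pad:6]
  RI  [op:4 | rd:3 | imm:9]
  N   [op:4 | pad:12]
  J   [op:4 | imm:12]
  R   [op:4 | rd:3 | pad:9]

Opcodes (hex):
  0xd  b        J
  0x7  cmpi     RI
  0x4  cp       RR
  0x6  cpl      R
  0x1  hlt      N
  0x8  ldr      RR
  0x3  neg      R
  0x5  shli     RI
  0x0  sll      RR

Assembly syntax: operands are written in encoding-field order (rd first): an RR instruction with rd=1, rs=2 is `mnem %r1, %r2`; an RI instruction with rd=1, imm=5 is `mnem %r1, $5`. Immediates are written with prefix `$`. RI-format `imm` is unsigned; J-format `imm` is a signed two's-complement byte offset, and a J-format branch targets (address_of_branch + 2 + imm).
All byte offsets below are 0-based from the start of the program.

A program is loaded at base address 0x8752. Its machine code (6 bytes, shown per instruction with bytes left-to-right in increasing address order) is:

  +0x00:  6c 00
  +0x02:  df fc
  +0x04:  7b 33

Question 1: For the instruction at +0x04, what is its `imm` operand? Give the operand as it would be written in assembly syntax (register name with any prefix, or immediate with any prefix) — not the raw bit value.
off 0x04: read 7b 33 as big → 0x7b33
  top 4b → 0x7 → cmpi [RI]
  [11:9] rd=5 = %r5
  [8:0] imm=307 = $307

$307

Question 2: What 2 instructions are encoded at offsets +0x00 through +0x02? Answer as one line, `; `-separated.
@+00  big-endian(6c 00) = 0x6c00
  op=0x6c00>>12=0x6 ⇒ cpl (R)
  rd@[11:9]=0x6 ⇒ %r6
@+02  big-endian(df fc) = 0xdffc
  op=0xdffc>>12=0xd ⇒ b (J)
  imm@[11:0]=0xffc (s12→-4) ⇒ $-4

cpl %r6; b $-4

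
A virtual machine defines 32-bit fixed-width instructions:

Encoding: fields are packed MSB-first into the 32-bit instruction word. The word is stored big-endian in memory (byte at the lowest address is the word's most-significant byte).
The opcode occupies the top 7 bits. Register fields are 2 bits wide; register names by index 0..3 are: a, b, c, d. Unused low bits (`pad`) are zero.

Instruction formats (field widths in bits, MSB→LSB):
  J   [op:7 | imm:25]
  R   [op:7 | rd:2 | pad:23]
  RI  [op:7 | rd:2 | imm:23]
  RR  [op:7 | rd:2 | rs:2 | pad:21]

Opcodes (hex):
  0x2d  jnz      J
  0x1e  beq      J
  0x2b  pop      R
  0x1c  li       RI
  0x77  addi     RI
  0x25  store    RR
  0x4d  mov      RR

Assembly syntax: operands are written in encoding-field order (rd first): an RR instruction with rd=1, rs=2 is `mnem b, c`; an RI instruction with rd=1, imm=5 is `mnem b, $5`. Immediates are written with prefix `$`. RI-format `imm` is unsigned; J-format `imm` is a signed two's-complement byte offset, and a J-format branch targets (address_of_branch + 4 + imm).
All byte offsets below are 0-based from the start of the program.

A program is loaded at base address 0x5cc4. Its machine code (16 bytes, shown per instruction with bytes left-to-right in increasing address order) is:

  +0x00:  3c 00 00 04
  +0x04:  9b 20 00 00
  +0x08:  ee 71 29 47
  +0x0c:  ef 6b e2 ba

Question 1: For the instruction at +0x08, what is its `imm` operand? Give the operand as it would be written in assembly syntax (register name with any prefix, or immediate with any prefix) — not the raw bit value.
@+08  big-endian(ee 71 29 47) = 0xee712947
  opcode bits[31:25]=0x77: addi/RI
  [24:23] rd=0 = a
  [22:0] imm=7416135 = $7416135

$7416135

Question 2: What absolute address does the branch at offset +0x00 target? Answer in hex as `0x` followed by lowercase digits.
0x5ccc

+0x00: 3c 00 00 04 ⇒ word 0x3c000004 (big)
  opcode bits[31:25]=0x1e: beq/J
  [24:0] imm=4 = $4
  target = base 0x5cc4 + off 0x00 + 4 + imm 4 = 0x5ccc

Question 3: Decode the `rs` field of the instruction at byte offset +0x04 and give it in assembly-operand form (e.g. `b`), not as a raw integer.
b

off 0x04: read 9b 20 00 00 as big → 0x9b200000
  opcode bits[31:25]=0x4d: mov/RR
  rd: (w>>23)&0x3=0x2 → c
  rs: (w>>21)&0x3=0x1 → b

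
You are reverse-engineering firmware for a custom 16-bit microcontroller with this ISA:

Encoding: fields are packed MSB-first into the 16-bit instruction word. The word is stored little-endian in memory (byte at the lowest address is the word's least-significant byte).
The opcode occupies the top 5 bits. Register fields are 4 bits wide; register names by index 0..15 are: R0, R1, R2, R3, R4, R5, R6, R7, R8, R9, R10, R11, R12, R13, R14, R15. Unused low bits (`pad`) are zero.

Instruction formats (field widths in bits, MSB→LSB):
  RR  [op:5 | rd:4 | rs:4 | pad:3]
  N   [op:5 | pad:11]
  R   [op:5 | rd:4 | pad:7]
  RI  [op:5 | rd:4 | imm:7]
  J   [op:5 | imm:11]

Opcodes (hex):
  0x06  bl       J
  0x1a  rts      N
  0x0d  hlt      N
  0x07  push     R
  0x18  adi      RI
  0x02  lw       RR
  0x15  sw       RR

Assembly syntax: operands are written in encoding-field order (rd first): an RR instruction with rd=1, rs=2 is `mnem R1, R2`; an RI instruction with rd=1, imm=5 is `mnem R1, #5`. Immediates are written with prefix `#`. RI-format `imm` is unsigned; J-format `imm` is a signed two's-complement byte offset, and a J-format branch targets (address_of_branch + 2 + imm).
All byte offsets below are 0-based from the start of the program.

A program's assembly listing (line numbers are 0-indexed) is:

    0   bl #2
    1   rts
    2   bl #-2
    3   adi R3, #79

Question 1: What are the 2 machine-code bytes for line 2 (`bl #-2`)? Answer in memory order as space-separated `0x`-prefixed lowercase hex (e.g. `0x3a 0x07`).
2. bl fields op=0x6:5|imm=-2:11 → word 37feh → fe 37

0xfe 0x37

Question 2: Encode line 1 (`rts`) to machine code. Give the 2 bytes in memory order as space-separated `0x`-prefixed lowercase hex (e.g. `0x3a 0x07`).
0x00 0xd0

line 1 (rts): pack op=0x1a:5|pad=0:11 = 0xd000; little→ 00 d0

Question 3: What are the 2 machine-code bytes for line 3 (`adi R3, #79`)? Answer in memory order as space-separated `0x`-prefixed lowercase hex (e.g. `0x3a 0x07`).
0xcf 0xc1

L3: adi op=0x18:5|rd=3:4|imm=79:7 ⇒ 0xc1cf ⇒ little cf c1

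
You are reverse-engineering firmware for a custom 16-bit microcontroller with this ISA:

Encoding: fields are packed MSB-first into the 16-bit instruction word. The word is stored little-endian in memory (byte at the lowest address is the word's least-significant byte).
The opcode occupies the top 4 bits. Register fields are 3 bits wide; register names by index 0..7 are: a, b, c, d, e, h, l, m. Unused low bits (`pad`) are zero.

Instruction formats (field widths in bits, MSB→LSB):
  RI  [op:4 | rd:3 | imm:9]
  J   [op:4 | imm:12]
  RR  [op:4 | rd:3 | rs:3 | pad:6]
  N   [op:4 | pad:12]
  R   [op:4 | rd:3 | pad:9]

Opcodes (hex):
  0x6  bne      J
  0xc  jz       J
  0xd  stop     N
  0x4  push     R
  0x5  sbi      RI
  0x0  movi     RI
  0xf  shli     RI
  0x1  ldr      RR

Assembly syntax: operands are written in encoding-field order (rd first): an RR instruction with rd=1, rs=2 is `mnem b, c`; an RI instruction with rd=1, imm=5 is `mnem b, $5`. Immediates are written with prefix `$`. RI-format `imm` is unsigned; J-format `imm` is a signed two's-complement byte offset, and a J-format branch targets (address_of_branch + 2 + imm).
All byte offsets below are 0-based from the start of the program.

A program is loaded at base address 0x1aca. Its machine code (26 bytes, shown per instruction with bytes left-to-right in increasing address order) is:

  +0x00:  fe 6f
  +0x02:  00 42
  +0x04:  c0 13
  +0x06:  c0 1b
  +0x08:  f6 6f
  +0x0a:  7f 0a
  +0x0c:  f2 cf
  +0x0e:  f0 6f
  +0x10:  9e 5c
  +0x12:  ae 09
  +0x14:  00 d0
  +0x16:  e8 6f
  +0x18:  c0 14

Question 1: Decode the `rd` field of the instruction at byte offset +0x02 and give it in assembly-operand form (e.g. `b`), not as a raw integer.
[02] 00 42 → 0x4200
  top 4b → 0x4 → push [R]
  rd: (w>>9)&0x7=0x1 → b

b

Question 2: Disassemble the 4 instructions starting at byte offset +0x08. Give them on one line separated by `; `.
bne $-10; movi h, $127; jz $-14; bne $-16

[08] f6 6f → 0x6ff6
  op=0x6ff6>>12=0x6 ⇒ bne (J)
  imm@[11:0]=0xff6 (s12→-10) ⇒ $-10
[0a] 7f 0a → 0x0a7f
  op=0x0a7f>>12=0x0 ⇒ movi (RI)
  rd@[11:9]=0x5 ⇒ h
  imm@[8:0]=0x7f ⇒ $127
[0c] f2 cf → 0xcff2
  op=0xcff2>>12=0xc ⇒ jz (J)
  imm@[11:0]=0xff2 (s12→-14) ⇒ $-14
[0e] f0 6f → 0x6ff0
  op=0x6ff0>>12=0x6 ⇒ bne (J)
  imm@[11:0]=0xff0 (s12→-16) ⇒ $-16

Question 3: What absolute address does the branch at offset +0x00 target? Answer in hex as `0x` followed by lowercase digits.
0x1aca

off 0x00: read fe 6f as little → 0x6ffe
  top 4b → 0x6 → bne [J]
  imm: (w>>0)&0xfff=0xffe (s12→-2) → $-2
  target = base 0x1aca + off 0x00 + 2 + imm -2 = 0x1aca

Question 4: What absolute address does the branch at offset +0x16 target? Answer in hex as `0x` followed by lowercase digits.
@+16  little-endian(e8 6f) = 0x6fe8
  top 4b → 0x6 → bne [J]
  imm@[11:0]=0xfe8 (s12→-24) ⇒ $-24
  target = base 0x1aca + off 0x16 + 2 + imm -24 = 0x1aca

0x1aca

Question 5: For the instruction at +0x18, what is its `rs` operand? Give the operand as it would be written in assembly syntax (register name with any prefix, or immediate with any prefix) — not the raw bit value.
d

off 0x18: read c0 14 as little → 0x14c0
  opcode bits[15:12]=0x1: ldr/RR
  rd: (w>>9)&0x7=0x2 → c
  rs: (w>>6)&0x7=0x3 → d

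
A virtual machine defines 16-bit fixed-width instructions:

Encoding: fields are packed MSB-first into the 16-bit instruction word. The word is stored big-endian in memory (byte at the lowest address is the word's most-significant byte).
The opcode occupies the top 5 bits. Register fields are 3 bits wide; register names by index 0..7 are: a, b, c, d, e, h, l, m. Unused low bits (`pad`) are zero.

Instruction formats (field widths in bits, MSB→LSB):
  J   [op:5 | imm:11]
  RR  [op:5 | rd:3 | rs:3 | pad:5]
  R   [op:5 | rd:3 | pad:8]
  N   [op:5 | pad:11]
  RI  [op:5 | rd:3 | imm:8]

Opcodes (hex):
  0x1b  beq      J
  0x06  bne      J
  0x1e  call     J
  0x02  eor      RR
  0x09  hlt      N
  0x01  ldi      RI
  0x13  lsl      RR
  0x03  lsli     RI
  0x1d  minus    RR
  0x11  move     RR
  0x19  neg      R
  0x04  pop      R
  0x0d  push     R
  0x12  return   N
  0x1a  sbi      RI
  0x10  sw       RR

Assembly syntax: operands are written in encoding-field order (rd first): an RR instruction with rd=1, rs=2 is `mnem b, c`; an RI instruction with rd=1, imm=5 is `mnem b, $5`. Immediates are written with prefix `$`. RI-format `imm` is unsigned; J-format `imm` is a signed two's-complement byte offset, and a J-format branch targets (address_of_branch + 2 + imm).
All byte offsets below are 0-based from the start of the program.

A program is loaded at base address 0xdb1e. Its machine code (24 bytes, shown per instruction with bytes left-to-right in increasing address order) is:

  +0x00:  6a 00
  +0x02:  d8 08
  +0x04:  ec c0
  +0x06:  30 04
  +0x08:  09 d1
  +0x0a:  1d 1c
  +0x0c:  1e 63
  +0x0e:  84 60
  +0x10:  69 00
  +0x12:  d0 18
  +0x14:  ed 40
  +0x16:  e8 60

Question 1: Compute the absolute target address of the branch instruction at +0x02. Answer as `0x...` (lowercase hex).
0xdb2a

[02] d8 08 → 0xd808
  op=0xd808>>11=0x1b ⇒ beq (J)
  imm@[10:0]=0x8 ⇒ $8
  target = base 0xdb1e + off 0x02 + 2 + imm 8 = 0xdb2a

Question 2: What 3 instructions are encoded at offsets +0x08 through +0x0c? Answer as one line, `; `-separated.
ldi b, $209; lsli h, $28; lsli l, $99

off 0x08: read 09 d1 as big → 0x09d1
  top 5b → 0x1 → ldi [RI]
  rd: (w>>8)&0x7=0x1 → b
  imm: (w>>0)&0xff=0xd1 → $209
off 0x0a: read 1d 1c as big → 0x1d1c
  top 5b → 0x3 → lsli [RI]
  rd: (w>>8)&0x7=0x5 → h
  imm: (w>>0)&0xff=0x1c → $28
off 0x0c: read 1e 63 as big → 0x1e63
  top 5b → 0x3 → lsli [RI]
  rd: (w>>8)&0x7=0x6 → l
  imm: (w>>0)&0xff=0x63 → $99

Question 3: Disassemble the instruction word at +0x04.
minus e, l

[04] ec c0 → 0xecc0
  op=0xecc0>>11=0x1d ⇒ minus (RR)
  rd: (w>>8)&0x7=0x4 → e
  rs: (w>>5)&0x7=0x6 → l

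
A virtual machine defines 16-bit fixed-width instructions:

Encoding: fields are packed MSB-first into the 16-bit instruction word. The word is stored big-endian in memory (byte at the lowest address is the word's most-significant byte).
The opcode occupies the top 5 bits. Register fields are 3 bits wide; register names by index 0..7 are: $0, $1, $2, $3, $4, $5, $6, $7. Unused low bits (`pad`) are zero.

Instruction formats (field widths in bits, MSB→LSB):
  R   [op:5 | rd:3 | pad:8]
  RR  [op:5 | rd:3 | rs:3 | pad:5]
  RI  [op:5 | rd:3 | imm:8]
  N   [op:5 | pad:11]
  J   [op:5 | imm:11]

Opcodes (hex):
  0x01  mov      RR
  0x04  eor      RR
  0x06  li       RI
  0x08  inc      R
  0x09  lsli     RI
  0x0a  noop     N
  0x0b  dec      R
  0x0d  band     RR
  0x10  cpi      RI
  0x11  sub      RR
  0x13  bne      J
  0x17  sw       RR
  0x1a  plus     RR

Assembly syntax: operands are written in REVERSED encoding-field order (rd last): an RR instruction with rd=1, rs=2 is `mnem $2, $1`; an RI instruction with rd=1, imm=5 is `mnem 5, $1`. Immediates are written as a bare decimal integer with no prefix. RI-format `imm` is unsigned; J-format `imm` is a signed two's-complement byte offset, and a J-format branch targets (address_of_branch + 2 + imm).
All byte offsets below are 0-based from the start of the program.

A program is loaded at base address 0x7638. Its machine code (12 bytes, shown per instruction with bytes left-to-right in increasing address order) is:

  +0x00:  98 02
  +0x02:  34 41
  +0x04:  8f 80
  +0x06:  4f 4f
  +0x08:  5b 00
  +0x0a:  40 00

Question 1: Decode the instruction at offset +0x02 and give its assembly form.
li 65, $4

[02] 34 41 → 0x3441
  top 5b → 0x6 → li [RI]
  rd: (w>>8)&0x7=0x4 → $4
  imm: (w>>0)&0xff=0x41 → 65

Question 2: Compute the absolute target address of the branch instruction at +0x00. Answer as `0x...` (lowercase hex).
[00] 98 02 → 0x9802
  top 5b → 0x13 → bne [J]
  [10:0] imm=2 = 2
  target = base 0x7638 + off 0x00 + 2 + imm 2 = 0x763c

0x763c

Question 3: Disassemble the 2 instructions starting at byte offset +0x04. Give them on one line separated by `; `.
[04] 8f 80 → 0x8f80
  op=0x8f80>>11=0x11 ⇒ sub (RR)
  rd: (w>>8)&0x7=0x7 → $7
  rs: (w>>5)&0x7=0x4 → $4
[06] 4f 4f → 0x4f4f
  op=0x4f4f>>11=0x9 ⇒ lsli (RI)
  rd: (w>>8)&0x7=0x7 → $7
  imm: (w>>0)&0xff=0x4f → 79

sub $4, $7; lsli 79, $7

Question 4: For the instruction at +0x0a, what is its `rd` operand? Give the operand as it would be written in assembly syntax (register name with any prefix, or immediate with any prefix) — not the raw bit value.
$0

off 0x0a: read 40 00 as big → 0x4000
  opcode bits[15:11]=0x8: inc/R
  rd@[10:8]=0x0 ⇒ $0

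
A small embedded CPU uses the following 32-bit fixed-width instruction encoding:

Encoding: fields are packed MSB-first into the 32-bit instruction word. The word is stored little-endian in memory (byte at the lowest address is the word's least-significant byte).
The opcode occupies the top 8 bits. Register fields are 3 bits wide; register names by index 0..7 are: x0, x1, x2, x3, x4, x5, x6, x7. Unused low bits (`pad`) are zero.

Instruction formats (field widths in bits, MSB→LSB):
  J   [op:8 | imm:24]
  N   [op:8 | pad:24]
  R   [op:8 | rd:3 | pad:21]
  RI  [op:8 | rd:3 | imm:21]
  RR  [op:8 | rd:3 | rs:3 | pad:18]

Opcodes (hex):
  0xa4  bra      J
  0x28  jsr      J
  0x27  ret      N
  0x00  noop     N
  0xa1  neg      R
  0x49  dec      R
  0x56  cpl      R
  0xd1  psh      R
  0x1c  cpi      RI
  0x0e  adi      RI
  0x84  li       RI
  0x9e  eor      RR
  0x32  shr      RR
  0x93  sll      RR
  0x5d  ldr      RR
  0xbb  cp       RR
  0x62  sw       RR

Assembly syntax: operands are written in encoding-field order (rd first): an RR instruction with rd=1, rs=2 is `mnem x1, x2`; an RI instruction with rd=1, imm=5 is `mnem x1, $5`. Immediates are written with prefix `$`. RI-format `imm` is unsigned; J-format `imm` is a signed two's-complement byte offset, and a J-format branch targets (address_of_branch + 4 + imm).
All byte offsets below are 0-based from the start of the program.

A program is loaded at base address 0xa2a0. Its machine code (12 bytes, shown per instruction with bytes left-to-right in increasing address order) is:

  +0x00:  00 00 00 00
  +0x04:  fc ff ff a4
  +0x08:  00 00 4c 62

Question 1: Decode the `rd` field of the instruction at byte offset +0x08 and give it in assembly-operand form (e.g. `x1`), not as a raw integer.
x2

+0x08: 00 00 4c 62 ⇒ word 0x624c0000 (little)
  op=0x624c0000>>24=0x62 ⇒ sw (RR)
  rd@[23:21]=0x2 ⇒ x2
  rs@[20:18]=0x3 ⇒ x3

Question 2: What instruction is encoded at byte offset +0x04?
bra $-4

+0x04: fc ff ff a4 ⇒ word 0xa4fffffc (little)
  top 8b → 0xa4 → bra [J]
  imm: (w>>0)&0xffffff=0xfffffc (s24→-4) → $-4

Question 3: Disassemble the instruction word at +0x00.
noop

@+00  little-endian(00 00 00 00) = 0x00000000
  op=0x00000000>>24=0x0 ⇒ noop (N)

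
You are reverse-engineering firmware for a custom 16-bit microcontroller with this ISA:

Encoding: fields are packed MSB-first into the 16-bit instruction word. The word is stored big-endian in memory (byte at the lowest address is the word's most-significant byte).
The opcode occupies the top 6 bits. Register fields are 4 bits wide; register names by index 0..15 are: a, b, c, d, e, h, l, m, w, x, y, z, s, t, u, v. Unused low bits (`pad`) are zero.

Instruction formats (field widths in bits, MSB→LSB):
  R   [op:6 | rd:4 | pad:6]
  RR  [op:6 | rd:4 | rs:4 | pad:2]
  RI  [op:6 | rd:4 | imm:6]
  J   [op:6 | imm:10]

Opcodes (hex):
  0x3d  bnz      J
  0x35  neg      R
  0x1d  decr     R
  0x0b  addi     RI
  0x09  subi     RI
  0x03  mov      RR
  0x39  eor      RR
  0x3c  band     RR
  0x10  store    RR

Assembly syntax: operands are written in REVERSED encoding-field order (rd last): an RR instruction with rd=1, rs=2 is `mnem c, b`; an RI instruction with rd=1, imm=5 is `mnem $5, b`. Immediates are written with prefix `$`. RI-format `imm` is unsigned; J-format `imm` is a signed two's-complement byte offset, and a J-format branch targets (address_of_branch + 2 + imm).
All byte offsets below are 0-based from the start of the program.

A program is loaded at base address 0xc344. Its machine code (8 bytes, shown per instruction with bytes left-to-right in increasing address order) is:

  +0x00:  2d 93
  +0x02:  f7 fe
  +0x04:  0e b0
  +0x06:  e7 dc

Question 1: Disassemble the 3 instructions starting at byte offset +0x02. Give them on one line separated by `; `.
bnz $-2; mov s, y; eor m, v

off 0x02: read f7 fe as big → 0xf7fe
  op=0xf7fe>>10=0x3d ⇒ bnz (J)
  imm@[9:0]=0x3fe (s10→-2) ⇒ $-2
off 0x04: read 0e b0 as big → 0x0eb0
  op=0x0eb0>>10=0x3 ⇒ mov (RR)
  rd@[9:6]=0xa ⇒ y
  rs@[5:2]=0xc ⇒ s
off 0x06: read e7 dc as big → 0xe7dc
  op=0xe7dc>>10=0x39 ⇒ eor (RR)
  rd@[9:6]=0xf ⇒ v
  rs@[5:2]=0x7 ⇒ m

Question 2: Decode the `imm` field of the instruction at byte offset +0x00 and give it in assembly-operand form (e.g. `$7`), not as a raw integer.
[00] 2d 93 → 0x2d93
  top 6b → 0xb → addi [RI]
  [9:6] rd=6 = l
  [5:0] imm=19 = $19

$19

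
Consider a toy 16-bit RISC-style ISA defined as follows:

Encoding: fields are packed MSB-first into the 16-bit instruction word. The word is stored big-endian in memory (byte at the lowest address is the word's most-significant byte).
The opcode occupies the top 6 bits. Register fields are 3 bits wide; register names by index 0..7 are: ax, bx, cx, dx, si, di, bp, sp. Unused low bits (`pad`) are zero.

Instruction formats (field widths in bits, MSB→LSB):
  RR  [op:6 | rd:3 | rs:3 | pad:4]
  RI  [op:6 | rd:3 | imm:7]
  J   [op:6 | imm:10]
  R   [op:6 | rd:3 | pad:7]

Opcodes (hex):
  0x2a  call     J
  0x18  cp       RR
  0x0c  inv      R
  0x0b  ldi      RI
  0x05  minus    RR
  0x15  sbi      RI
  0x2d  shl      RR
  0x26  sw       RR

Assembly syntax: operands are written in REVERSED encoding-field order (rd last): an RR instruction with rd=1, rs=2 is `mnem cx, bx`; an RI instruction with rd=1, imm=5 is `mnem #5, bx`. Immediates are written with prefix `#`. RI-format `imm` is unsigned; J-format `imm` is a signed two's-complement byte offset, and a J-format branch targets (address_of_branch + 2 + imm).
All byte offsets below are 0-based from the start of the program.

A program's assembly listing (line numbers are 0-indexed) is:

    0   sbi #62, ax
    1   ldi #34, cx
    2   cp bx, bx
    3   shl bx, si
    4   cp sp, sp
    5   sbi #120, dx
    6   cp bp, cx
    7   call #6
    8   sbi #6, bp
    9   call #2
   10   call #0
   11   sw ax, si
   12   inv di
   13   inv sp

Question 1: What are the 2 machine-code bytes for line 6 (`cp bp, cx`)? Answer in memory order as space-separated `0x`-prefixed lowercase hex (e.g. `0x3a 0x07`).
0x61 0x60

line 6 (cp): pack op=0x18:6|rd=2:3|rs=6:3|pad=0:4 = 0x6160; big→ 61 60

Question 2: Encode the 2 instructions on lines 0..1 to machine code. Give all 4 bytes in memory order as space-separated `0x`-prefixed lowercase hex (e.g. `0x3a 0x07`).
0x54 0x3e 0x2d 0x22

0. sbi fields op=0x15:6|rd=0:3|imm=62:7 → word 543eh → 54 3e
1. ldi fields op=0xb:6|rd=2:3|imm=34:7 → word 2d22h → 2d 22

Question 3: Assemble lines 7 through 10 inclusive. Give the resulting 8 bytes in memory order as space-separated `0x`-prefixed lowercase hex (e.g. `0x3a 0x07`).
line 7 (call): pack op=0x2a:6|imm=6:10 = 0xa806; big→ a8 06
line 8 (sbi): pack op=0x15:6|rd=6:3|imm=6:7 = 0x5706; big→ 57 06
line 9 (call): pack op=0x2a:6|imm=2:10 = 0xa802; big→ a8 02
line 10 (call): pack op=0x2a:6|imm=0:10 = 0xa800; big→ a8 00

0xa8 0x06 0x57 0x06 0xa8 0x02 0xa8 0x00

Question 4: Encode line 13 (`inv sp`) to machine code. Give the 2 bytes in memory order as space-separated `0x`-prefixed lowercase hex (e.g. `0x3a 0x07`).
13. inv fields op=0xc:6|rd=7:3|pad=0:7 → word 3380h → 33 80

0x33 0x80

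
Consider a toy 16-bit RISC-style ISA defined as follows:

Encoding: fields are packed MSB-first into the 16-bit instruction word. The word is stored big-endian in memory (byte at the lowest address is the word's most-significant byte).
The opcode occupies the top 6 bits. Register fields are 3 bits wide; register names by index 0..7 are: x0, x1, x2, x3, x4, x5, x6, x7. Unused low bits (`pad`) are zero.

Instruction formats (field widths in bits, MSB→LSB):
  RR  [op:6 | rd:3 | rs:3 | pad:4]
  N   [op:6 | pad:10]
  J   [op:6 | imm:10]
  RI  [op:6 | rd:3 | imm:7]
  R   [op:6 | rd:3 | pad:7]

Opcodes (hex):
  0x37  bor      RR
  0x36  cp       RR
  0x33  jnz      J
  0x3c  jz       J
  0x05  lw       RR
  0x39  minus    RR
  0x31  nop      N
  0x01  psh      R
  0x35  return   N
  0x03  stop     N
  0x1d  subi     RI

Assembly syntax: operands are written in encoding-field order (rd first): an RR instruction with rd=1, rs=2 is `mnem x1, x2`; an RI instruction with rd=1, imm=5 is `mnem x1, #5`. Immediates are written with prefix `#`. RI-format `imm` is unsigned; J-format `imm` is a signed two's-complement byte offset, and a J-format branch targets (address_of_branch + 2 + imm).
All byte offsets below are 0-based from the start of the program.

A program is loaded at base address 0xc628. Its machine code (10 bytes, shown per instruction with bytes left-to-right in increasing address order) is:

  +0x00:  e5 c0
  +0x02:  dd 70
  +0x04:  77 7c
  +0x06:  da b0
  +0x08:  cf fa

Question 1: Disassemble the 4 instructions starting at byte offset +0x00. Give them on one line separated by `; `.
off 0x00: read e5 c0 as big → 0xe5c0
  opcode bits[15:10]=0x39: minus/RR
  rd: (w>>7)&0x7=0x3 → x3
  rs: (w>>4)&0x7=0x4 → x4
off 0x02: read dd 70 as big → 0xdd70
  opcode bits[15:10]=0x37: bor/RR
  rd: (w>>7)&0x7=0x2 → x2
  rs: (w>>4)&0x7=0x7 → x7
off 0x04: read 77 7c as big → 0x777c
  opcode bits[15:10]=0x1d: subi/RI
  rd: (w>>7)&0x7=0x6 → x6
  imm: (w>>0)&0x7f=0x7c → #124
off 0x06: read da b0 as big → 0xdab0
  opcode bits[15:10]=0x36: cp/RR
  rd: (w>>7)&0x7=0x5 → x5
  rs: (w>>4)&0x7=0x3 → x3

minus x3, x4; bor x2, x7; subi x6, #124; cp x5, x3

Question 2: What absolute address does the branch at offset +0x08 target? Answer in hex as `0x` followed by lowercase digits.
0xc62c

+0x08: cf fa ⇒ word 0xcffa (big)
  opcode bits[15:10]=0x33: jnz/J
  [9:0] imm=1018 (s10→-6) = #-6
  target = base 0xc628 + off 0x08 + 2 + imm -6 = 0xc62c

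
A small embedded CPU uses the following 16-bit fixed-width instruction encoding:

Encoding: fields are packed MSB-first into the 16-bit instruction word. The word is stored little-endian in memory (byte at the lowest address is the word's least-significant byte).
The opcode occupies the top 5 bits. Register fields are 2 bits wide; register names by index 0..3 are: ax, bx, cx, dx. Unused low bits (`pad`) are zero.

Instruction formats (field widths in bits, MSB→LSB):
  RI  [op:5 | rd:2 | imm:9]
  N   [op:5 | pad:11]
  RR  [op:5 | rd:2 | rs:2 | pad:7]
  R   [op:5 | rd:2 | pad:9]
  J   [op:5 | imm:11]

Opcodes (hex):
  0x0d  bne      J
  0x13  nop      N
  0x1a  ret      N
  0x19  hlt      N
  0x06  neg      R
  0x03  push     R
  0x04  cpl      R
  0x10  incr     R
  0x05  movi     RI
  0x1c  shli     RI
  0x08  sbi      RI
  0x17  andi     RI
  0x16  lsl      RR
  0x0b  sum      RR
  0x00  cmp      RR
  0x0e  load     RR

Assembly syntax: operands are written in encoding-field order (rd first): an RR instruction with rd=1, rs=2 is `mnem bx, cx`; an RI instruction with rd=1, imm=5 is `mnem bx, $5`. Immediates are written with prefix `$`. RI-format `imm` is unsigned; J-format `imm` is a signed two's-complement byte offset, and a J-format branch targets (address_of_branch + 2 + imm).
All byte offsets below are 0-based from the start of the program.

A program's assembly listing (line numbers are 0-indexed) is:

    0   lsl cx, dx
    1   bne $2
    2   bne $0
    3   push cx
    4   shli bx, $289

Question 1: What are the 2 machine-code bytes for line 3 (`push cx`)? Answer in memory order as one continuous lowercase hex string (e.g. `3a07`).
001c

L3: push op=0x3:5|rd=2:2|pad=0:9 ⇒ 0x1c00 ⇒ little 00 1c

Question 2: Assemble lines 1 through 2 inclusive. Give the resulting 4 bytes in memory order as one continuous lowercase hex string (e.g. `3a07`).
02680068

L1: bne op=0xd:5|imm=2:11 ⇒ 0x6802 ⇒ little 02 68
L2: bne op=0xd:5|imm=0:11 ⇒ 0x6800 ⇒ little 00 68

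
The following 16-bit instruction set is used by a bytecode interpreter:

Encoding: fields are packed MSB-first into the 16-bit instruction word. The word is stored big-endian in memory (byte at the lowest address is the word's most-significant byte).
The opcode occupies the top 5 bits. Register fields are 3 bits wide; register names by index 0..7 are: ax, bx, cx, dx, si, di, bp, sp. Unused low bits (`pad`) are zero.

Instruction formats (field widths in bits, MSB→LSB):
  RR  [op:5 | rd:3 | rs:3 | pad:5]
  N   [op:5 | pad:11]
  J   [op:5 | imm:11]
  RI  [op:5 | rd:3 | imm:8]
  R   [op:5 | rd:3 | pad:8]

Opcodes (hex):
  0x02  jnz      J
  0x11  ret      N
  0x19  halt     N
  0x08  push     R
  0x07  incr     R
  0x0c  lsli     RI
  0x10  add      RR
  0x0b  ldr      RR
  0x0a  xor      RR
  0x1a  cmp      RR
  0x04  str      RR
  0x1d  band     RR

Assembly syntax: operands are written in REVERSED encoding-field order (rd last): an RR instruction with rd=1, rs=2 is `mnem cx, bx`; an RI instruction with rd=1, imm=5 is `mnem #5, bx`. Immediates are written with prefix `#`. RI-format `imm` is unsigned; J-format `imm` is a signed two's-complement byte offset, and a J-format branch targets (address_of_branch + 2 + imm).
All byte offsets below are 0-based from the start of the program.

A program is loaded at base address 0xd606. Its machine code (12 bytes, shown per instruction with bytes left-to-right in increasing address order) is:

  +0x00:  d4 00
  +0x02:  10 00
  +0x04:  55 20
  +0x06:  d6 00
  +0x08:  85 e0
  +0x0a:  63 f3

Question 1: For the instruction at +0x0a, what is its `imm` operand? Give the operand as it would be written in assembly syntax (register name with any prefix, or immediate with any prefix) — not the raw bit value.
[0a] 63 f3 → 0x63f3
  op=0x63f3>>11=0xc ⇒ lsli (RI)
  rd@[10:8]=0x3 ⇒ dx
  imm@[7:0]=0xf3 ⇒ #243

#243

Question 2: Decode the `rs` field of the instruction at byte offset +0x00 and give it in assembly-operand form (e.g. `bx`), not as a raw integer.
off 0x00: read d4 00 as big → 0xd400
  top 5b → 0x1a → cmp [RR]
  rd: (w>>8)&0x7=0x4 → si
  rs: (w>>5)&0x7=0x0 → ax

ax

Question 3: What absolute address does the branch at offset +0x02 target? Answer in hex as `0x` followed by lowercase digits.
0xd60a

@+02  big-endian(10 00) = 0x1000
  opcode bits[15:11]=0x2: jnz/J
  [10:0] imm=0 = #0
  target = base 0xd606 + off 0x02 + 2 + imm 0 = 0xd60a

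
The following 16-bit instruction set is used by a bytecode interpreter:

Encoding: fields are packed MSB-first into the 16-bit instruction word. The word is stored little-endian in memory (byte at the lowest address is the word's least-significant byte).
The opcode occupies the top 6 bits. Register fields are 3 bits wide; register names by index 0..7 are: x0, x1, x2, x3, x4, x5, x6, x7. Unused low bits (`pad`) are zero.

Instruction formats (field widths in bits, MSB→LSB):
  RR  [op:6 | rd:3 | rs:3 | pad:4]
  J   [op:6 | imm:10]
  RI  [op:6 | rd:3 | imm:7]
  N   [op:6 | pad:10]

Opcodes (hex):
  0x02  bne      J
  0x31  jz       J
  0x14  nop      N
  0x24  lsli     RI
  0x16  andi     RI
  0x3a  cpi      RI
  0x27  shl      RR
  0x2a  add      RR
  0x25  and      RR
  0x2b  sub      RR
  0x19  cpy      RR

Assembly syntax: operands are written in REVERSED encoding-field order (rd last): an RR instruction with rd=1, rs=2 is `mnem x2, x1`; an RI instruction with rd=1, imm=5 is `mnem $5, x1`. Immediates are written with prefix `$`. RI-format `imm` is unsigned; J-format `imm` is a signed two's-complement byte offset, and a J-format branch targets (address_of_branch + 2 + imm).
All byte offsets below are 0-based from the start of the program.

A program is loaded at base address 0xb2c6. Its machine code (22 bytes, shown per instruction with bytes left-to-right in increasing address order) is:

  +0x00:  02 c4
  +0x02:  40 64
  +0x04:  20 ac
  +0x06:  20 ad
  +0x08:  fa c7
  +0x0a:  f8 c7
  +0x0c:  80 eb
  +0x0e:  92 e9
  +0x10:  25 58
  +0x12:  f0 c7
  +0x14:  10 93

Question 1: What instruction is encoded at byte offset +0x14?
lsli $16, x6

@+14  little-endian(10 93) = 0x9310
  opcode bits[15:10]=0x24: lsli/RI
  rd@[9:7]=0x6 ⇒ x6
  imm@[6:0]=0x10 ⇒ $16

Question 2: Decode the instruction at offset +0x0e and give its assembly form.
cpi $18, x3

@+0e  little-endian(92 e9) = 0xe992
  op=0xe992>>10=0x3a ⇒ cpi (RI)
  rd: (w>>7)&0x7=0x3 → x3
  imm: (w>>0)&0x7f=0x12 → $18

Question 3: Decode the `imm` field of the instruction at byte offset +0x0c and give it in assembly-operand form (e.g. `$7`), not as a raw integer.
$0

@+0c  little-endian(80 eb) = 0xeb80
  op=0xeb80>>10=0x3a ⇒ cpi (RI)
  rd@[9:7]=0x7 ⇒ x7
  imm@[6:0]=0x0 ⇒ $0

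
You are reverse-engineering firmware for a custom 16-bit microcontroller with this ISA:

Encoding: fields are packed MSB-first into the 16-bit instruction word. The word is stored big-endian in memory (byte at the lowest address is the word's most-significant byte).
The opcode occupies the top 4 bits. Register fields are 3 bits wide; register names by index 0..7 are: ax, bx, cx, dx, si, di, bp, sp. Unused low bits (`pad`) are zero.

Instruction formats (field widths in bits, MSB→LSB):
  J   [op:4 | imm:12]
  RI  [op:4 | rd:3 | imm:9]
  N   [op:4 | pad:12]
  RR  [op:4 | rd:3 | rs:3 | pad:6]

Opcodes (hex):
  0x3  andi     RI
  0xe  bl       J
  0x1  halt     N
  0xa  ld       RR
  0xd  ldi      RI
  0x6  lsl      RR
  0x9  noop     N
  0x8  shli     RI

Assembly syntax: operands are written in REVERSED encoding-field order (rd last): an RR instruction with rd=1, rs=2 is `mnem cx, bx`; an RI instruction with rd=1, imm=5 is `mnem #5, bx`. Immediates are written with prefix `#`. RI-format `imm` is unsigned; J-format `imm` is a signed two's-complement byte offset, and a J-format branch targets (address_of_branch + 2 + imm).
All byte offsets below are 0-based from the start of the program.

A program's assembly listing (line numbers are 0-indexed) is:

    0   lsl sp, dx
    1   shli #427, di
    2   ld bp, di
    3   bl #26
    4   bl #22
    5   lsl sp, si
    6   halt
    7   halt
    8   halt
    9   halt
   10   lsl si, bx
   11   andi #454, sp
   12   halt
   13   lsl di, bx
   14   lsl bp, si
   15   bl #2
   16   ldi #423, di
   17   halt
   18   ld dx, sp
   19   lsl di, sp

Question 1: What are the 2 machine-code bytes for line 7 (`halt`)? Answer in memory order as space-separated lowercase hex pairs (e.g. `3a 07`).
10 00

7. halt fields op=0x1:4|pad=0:12 → word 1000h → 10 00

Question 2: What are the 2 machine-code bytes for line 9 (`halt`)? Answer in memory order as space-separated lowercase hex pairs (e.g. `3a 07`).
10 00

line 9 (halt): pack op=0x1:4|pad=0:12 = 0x1000; big→ 10 00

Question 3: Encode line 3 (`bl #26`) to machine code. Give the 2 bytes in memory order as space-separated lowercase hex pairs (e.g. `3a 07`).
3. bl fields op=0xe:4|imm=26:12 → word e01ah → e0 1a

e0 1a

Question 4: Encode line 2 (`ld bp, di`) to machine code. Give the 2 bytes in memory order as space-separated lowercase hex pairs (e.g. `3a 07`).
ab 80

line 2 (ld): pack op=0xa:4|rd=5:3|rs=6:3|pad=0:6 = 0xab80; big→ ab 80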